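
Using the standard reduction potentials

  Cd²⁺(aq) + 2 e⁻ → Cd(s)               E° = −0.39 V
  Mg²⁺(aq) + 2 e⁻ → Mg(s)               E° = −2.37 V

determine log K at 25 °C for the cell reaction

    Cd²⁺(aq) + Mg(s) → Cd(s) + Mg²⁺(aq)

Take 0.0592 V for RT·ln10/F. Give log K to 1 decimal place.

The Cd²⁺/Cd couple is reduced (cathode); E°cell = −0.39 − (−2.37) = +1.98 V with n = 2.
At equilibrium E = 0, so log K = nE°cell / 0.0592 = (2)(+1.98) / 0.0592 = 66.9.

log K = 66.9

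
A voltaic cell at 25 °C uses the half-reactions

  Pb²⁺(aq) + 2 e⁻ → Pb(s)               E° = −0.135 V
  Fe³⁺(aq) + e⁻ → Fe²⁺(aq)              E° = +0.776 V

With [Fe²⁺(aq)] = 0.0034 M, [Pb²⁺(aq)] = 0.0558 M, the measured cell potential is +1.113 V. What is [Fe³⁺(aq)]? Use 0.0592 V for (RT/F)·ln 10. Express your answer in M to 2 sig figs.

With Fe³⁺/Fe²⁺ at the cathode and Pb²⁺/Pb at the anode, E°cell = +0.776 − (−0.135) = +0.911 V (n = 2).
Rearranging E = E° − (0.0592/n)·log Q gives log Q = 2(+0.911 − (+1.113))/0.0592 = −6.824.
For 2 Fe³⁺(aq) + Pb(s) → 2 Fe²⁺(aq) + Pb²⁺(aq), the reaction quotient is Q = ([Fe²⁺(aq)]^2·[Pb²⁺(aq)]) / [Fe³⁺(aq)]^2.
Substituting the known concentrations and solving, log [Fe³⁺(aq)] = 0.317 and [Fe³⁺(aq)] = 2.1 M.

2.1 M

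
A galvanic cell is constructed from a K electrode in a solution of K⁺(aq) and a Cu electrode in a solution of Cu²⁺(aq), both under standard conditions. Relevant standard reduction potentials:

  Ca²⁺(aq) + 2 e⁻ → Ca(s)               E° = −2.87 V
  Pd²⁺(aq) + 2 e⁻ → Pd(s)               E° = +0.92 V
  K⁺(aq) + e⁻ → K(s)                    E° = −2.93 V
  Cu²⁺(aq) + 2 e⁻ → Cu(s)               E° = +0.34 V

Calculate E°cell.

The Cu²⁺/Cu couple has the higher E°, so Cu ion is reduced (cathode) and K is oxidized (anode).
E°cell = E°(cathode) − E°(anode) = +0.34 − (−2.93) = +3.27 V.

+3.27 V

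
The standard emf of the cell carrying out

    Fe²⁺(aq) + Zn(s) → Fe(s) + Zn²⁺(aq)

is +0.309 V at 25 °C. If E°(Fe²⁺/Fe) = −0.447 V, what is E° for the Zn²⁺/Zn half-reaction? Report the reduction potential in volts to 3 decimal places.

In the reaction as written the Fe²⁺/Fe couple is reduced (cathode) and Zn²⁺/Zn is oxidized (anode), so E°cell = E°(Fe²⁺/Fe) − E°(Zn²⁺/Zn).
E°(Zn²⁺/Zn) = E°(cathode) − E°cell = −0.447 − (+0.309) = −0.756 V.

−0.756 V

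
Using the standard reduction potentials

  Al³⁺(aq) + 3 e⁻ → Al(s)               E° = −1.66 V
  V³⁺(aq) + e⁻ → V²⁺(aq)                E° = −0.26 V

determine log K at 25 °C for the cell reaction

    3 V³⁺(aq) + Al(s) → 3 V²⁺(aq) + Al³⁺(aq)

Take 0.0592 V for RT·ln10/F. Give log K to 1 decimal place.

The V³⁺/V²⁺ couple is reduced (cathode); E°cell = −0.26 − (−1.66) = +1.40 V with n = 3.
At equilibrium E = 0, so log K = nE°cell / 0.0592 = (3)(+1.40) / 0.0592 = 70.9.

log K = 70.9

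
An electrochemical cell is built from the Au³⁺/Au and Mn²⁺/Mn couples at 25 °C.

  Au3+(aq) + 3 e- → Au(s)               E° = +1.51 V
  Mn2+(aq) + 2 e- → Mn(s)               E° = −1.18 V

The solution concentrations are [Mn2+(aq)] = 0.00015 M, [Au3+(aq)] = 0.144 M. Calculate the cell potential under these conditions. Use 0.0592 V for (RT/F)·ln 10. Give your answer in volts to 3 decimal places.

+2.787 V

Au³⁺/Au is reduced (cathode, E° = +1.51 V) and Mn²⁺/Mn is oxidized (anode).
E°cell = E°cat − E°an = +1.51 − (−1.18) = +2.69 V; n = 6.
For the overall reaction 2 Au3+(aq) + 3 Mn(s) → 2 Au(s) + 3 Mn2+(aq), Q = [Mn2+(aq)]^3 / [Au3+(aq)]^2 = 1.63×10^−10, giving log Q = −9.788.
By the Nernst equation, E = +2.69 − (0.0592/6)·(−9.788) = +2.787 V.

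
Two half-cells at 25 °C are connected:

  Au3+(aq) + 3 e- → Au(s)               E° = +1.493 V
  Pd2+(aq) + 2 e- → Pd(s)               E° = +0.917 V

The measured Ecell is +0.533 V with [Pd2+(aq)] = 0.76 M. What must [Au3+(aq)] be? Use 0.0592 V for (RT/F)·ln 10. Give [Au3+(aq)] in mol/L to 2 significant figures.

The Au³⁺/Au couple has the larger reduction potential, so it is the cathode: E°cell = +1.493 − (+0.917) = +0.576 V and n = 6.
Rearranging E = E° − (0.0592/n)·log Q gives log Q = 6(+0.576 − (+0.533))/0.0592 = 4.358.
For 2 Au3+(aq) + 3 Pd(s) → 2 Au(s) + 3 Pd2+(aq), the reaction quotient is Q = [Pd2+(aq)]^3 / [Au3+(aq)]^2.
Substituting the known concentrations and solving, log [Au3+(aq)] = −2.358 and [Au3+(aq)] = 0.0044 M.

0.0044 M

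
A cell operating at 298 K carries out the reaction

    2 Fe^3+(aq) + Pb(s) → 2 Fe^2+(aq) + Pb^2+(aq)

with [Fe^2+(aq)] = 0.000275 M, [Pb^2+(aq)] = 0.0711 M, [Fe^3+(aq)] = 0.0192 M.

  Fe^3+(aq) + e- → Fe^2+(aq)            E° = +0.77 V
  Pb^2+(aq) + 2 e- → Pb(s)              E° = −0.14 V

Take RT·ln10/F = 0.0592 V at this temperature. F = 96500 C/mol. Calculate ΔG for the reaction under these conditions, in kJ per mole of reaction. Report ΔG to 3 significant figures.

−203 kJ/mol

E°cell = +0.77 − (−0.14) = +0.91 V; the balanced reaction transfers n = 2 electrons.
Here Q = ([Fe^2+(aq)]^2·[Pb^2+(aq)]) / [Fe^3+(aq)]^2 = 1.46×10^−5 (log Q = −4.836), giving E = +0.91 − (0.0592/2)·(−4.836) = +1.0531 V.
ΔG = −nFE = −(2)(96500)(+1.0531) J/mol = −203 kJ/mol.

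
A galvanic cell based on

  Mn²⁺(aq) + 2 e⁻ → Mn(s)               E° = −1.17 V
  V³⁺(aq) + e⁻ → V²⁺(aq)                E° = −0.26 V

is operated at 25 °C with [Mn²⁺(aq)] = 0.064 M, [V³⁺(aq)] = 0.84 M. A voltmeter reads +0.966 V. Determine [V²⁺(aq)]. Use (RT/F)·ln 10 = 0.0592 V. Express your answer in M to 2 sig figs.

0.38 M

V³⁺/V²⁺ is the cathode (higher E°); E°cell = −0.26 − (−1.17) = +0.91 V with n = 2.
Since E = E° − (0.0592/n)·log Q, log Q = n(E° − E)/0.0592 = −1.892.
Balancing electrons gives 2 V³⁺(aq) + Mn(s) → 2 V²⁺(aq) + Mn²⁺(aq); thus Q = ([V²⁺(aq)]^2·[Mn²⁺(aq)]) / [V³⁺(aq)]^2.
Isolating [V²⁺(aq)] in Q = 10^{−1.892} yields log [V²⁺(aq)] = −0.425, i.e. 0.38 M.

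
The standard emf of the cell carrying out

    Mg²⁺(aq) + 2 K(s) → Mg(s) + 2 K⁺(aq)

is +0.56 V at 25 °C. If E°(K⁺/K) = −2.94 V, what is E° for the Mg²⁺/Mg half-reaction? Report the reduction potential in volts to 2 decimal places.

In the reaction as written the Mg²⁺/Mg couple is reduced (cathode) and K⁺/K is oxidized (anode), so E°cell = E°(Mg²⁺/Mg) − E°(K⁺/K).
E°(Mg²⁺/Mg) = E°cell + E°(anode) = +0.56 + (−2.94) = −2.38 V.

−2.38 V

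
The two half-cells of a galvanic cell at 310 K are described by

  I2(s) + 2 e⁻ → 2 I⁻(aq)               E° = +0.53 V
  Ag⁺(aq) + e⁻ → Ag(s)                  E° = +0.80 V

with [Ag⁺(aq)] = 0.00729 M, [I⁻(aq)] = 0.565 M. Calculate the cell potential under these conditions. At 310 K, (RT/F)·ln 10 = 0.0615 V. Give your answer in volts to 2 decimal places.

+0.12 V

The Ag⁺/Ag couple has the more positive E°, so it is the cathode; I₂/I⁻ is the anode.
The standard potential is +0.80 − (+0.53) = +0.27 V and the balanced reaction transfers n = 2 electrons.
For the overall reaction 2 Ag⁺(aq) + 2 I⁻(aq) → 2 Ag(s) + I2(s), Q = 1 / ([Ag⁺(aq)]^2·[I⁻(aq)]^2) = 5.89×10^4, giving log Q = 4.770.
E = E° − (0.0615/n)·log Q = +0.27 − (0.0615/2)(4.770) = +0.12 V.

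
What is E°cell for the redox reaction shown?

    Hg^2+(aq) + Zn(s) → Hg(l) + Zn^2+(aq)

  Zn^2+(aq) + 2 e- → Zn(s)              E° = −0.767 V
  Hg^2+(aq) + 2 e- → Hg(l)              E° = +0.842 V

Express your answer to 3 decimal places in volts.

In the reaction as written, Hg^2+(aq) is reduced (cathode) and Zn^2+(aq) is produced by oxidation at the anode.
E°cell = E°(cathode) − E°(anode) = +0.842 − (−0.767) = +1.609 V.
The positive value indicates the reaction is spontaneous as written.

+1.609 V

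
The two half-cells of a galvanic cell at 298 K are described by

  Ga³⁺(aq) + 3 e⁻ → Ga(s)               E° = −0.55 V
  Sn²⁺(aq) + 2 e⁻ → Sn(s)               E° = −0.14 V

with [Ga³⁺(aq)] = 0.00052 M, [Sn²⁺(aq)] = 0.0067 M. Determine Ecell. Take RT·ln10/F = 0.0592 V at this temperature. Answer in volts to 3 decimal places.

Since E°(Sn²⁺/Sn) > E°(Ga³⁺/Ga), Sn²⁺/Sn serves as the cathode.
The standard potential is −0.14 − (−0.55) = +0.41 V and the balanced reaction transfers n = 6 electrons.
The balanced reaction is 3 Sn²⁺(aq) + 2 Ga(s) → 3 Sn(s) + 2 Ga³⁺(aq), so Q = [Ga³⁺(aq)]^2 / [Sn²⁺(aq)]^3 = 0.899 and log Q = −0.046.
E = E° − (0.0592/n)·log Q = +0.41 − (0.0592/6)(−0.046) = +0.410 V.

+0.410 V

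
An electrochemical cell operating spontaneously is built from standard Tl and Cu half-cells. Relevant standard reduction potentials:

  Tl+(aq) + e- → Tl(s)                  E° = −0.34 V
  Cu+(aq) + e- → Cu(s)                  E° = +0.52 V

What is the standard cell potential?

Of the two couples in this cell, the one with the more positive reduction potential is reduced at the cathode: here that is Cu⁺/Cu (+0.52 V); Tl⁺/Tl (−0.34 V) is the anode.
E°cell = E°(cathode) − E°(anode) = +0.52 − (−0.34) = +0.86 V.

+0.86 V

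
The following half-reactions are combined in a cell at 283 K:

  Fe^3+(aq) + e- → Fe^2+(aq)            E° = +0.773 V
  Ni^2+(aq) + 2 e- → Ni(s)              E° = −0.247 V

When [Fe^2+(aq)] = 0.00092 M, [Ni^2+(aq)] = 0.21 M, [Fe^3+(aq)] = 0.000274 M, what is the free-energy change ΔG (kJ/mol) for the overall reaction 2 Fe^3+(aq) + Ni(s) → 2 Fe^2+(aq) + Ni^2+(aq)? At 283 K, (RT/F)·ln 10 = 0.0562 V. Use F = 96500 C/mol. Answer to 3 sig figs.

−195 kJ/mol

The standard cell potential is +0.773 − (−0.247) = +1.020 V, with n = 2 electrons in the balanced equation.
The reaction quotient is ([Fe^2+(aq)]^2·[Ni^2+(aq)]) / [Fe^3+(aq)]^2 = 2.37; by Nernst, E = +1.020 − (0.0562/2)(0.374) = +1.0095 V.
Then ΔG = −nFE = −2 × 96500 × +1.0095 J/mol = −195 kJ/mol.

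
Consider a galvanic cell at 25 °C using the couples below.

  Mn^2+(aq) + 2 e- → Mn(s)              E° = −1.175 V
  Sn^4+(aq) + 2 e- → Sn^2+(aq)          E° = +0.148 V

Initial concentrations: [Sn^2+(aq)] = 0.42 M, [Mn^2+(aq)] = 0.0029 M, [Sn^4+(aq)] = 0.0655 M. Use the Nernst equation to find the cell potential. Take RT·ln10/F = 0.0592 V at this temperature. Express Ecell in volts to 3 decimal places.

The Sn⁴⁺/Sn²⁺ couple has the more positive E°, so it is the cathode; Mn²⁺/Mn is the anode.
E°cell = E°cat − E°an = +0.148 − (−1.175) = +1.323 V; n = 2.
For the overall reaction Sn^4+(aq) + Mn(s) → Sn^2+(aq) + Mn^2+(aq), Q = ([Sn^2+(aq)]·[Mn^2+(aq)]) / [Sn^4+(aq)] = 0.0186, giving log Q = −1.731.
Applying E = E° − (RT ln10/nF)·log Q gives +1.323 − (0.0592/2)(−1.731) = +1.374 V.

+1.374 V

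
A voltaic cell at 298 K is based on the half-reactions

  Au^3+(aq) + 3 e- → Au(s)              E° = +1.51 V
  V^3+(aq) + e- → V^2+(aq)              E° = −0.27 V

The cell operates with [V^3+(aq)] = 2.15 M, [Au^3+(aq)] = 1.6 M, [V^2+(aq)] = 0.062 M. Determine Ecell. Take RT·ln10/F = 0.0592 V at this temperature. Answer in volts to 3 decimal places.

The Au³⁺/Au couple has the more positive E°, so it is the cathode; V³⁺/V²⁺ is the anode.
E°cell = E°cat − E°an = +1.51 − (−0.27) = +1.78 V; n = 3.
Balancing gives Au^3+(aq) + 3 V^2+(aq) → Au(s) + 3 V^3+(aq); hence Q = [V^3+(aq)]^3 / ([Au^3+(aq)]·[V^2+(aq)]^3) = 2.61×10^4 (log Q = 4.416).
By the Nernst equation, E = +1.78 − (0.0592/3)·(4.416) = +1.693 V.

+1.693 V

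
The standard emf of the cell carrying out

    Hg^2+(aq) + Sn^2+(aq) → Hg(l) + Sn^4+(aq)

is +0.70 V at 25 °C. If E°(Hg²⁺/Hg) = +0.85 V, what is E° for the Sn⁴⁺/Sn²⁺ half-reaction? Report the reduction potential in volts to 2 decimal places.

+0.15 V

In the reaction as written the Hg²⁺/Hg couple is reduced (cathode) and Sn⁴⁺/Sn²⁺ is oxidized (anode), so E°cell = E°(Hg²⁺/Hg) − E°(Sn⁴⁺/Sn²⁺).
E°(Sn⁴⁺/Sn²⁺) = E°(cathode) − E°cell = +0.85 − (+0.70) = +0.15 V.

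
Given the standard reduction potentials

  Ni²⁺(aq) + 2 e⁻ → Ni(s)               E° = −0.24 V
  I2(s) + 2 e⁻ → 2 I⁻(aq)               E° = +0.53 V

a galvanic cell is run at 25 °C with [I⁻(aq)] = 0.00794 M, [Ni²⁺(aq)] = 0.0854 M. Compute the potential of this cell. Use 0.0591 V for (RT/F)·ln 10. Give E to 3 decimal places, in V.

+0.926 V

The I₂/I⁻ couple has the more positive E°, so it is the cathode; Ni²⁺/Ni is the anode.
E°cell = E°cat − E°an = +0.53 − (−0.24) = +0.77 V; n = 2.
For the overall reaction I2(s) + Ni(s) → 2 I⁻(aq) + Ni²⁺(aq), Q = [I⁻(aq)]^2·[Ni²⁺(aq)] = 5.38×10^−6, giving log Q = −5.269.
E = E° − (0.0591/n)·log Q = +0.77 − (0.0591/2)(−5.269) = +0.926 V.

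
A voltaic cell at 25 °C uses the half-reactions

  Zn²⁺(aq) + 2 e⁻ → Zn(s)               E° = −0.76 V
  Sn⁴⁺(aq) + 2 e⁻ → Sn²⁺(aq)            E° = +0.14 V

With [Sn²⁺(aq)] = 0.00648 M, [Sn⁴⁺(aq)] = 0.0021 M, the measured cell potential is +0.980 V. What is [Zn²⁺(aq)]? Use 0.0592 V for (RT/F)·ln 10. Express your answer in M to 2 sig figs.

With Sn⁴⁺/Sn²⁺ at the cathode and Zn²⁺/Zn at the anode, E°cell = +0.14 − (−0.76) = +0.90 V (n = 2).
Since E = E° − (0.0592/n)·log Q, log Q = n(E° − E)/0.0592 = −2.703.
Balancing electrons gives Sn⁴⁺(aq) + Zn(s) → Sn²⁺(aq) + Zn²⁺(aq); thus Q = ([Sn²⁺(aq)]·[Zn²⁺(aq)]) / [Sn⁴⁺(aq)].
Isolating [Zn²⁺(aq)] in Q = 10^{−2.703} yields log [Zn²⁺(aq)] = −3.192, i.e. 0.00064 M.

0.00064 M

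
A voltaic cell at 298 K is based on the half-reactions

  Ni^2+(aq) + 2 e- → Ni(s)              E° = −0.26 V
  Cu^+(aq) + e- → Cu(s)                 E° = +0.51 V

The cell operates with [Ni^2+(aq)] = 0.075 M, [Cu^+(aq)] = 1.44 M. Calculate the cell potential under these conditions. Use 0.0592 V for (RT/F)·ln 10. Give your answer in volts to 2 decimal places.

+0.81 V

The Cu⁺/Cu couple has the more positive E°, so it is the cathode; Ni²⁺/Ni is the anode.
E°cell = +0.51 − (−0.26) = +0.77 V, with n = 2 electrons transferred.
The balanced reaction is 2 Cu^+(aq) + Ni(s) → 2 Cu(s) + Ni^2+(aq), so Q = [Ni^2+(aq)] / [Cu^+(aq)]^2 = 0.0362 and log Q = −1.442.
E = E° − (0.0592/n)·log Q = +0.77 − (0.0592/2)(−1.442) = +0.81 V.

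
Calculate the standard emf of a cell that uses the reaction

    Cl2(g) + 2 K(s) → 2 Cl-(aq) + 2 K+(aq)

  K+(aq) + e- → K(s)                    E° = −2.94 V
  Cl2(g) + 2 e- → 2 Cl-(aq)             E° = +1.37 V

+4.31 V

Cl2(g) gains electrons, so the Cl₂/Cl⁻ couple is the cathode; the K⁺/K couple is the anode.
E°cell = E°(cathode) − E°(anode) = +1.37 − (−2.94) = +4.31 V.
The positive value indicates the reaction is spontaneous as written.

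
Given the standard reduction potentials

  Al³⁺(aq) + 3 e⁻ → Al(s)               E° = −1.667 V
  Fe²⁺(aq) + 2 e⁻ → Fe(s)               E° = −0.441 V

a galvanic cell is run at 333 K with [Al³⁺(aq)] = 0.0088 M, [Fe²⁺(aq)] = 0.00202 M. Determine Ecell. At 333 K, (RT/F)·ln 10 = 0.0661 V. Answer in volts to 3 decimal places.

The Fe²⁺/Fe couple has the more positive E°, so it is the cathode; Al³⁺/Al is the anode.
E°cell = −0.441 − (−1.667) = +1.226 V, with n = 6 electrons transferred.
The balanced reaction is 3 Fe²⁺(aq) + 2 Al(s) → 3 Fe(s) + 2 Al³⁺(aq), so Q = [Al³⁺(aq)]^2 / [Fe²⁺(aq)]^3 = 9.4×10^3 and log Q = 3.973.
By the Nernst equation, E = +1.226 − (0.0661/6)·(3.973) = +1.182 V.

+1.182 V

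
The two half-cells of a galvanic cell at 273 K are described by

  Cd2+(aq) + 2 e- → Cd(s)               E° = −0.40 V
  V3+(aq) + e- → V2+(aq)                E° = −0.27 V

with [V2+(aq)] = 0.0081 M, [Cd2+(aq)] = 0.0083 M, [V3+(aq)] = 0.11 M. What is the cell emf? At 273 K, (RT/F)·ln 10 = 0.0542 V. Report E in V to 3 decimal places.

+0.248 V

Since E°(V³⁺/V²⁺) > E°(Cd²⁺/Cd), V³⁺/V²⁺ serves as the cathode.
E°cell = E°cat − E°an = −0.27 − (−0.40) = +0.13 V; n = 2.
Balancing gives 2 V3+(aq) + Cd(s) → 2 V2+(aq) + Cd2+(aq); hence Q = ([V2+(aq)]^2·[Cd2+(aq)]) / [V3+(aq)]^2 = 4.5×10^−5 (log Q = −4.347).
E = E° − (0.0542/n)·log Q = +0.13 − (0.0542/2)(−4.347) = +0.248 V.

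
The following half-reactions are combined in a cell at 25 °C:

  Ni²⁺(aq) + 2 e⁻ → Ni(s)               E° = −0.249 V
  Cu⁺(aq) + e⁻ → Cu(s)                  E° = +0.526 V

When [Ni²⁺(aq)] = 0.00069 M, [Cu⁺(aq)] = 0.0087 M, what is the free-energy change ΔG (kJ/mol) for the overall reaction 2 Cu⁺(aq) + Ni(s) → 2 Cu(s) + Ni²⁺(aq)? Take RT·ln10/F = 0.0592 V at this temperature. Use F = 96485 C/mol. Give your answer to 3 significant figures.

With Cu⁺/Cu reduced at the cathode, E°cell = +0.526 − (−0.249) = +0.775 V and n = 2.
The reaction quotient is [Ni²⁺(aq)] / [Cu⁺(aq)]^2 = 9.12; by Nernst, E = +0.775 − (0.0592/2)(0.960) = +0.7466 V.
Finally ΔG = −nFE = −(2)(96485 C/mol)(+0.7466 V) = −144 kJ/mol.

−144 kJ/mol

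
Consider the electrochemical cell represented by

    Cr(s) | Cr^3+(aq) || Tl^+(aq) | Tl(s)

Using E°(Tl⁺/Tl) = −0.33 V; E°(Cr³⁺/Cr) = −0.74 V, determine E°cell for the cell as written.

+0.41 V

By convention the left-hand electrode in cell notation is the anode (oxidation) and the right-hand electrode is the cathode (reduction).
E°cell = E°(right) − E°(left) = −0.33 − (−0.74) = +0.41 V.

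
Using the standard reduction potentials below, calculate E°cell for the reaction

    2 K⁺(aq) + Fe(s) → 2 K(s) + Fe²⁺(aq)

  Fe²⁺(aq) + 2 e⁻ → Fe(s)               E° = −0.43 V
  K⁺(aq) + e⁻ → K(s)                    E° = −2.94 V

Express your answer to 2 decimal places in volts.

−2.51 V

K⁺(aq) gains electrons, so the K⁺/K couple is the cathode; the Fe²⁺/Fe couple is the anode.
E°cell = E°(cathode) − E°(anode) = −2.94 − (−0.43) = −2.51 V.
The negative E°cell means the reaction is non-spontaneous in the direction written.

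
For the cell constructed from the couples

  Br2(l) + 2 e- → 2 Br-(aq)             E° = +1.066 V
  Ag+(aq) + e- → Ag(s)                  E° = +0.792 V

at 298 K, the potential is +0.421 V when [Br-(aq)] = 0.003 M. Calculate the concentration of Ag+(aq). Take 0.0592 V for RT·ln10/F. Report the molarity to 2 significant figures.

1.1 M

The Br₂/Br⁻ couple has the larger reduction potential, so it is the cathode: E°cell = +1.066 − (+0.792) = +0.274 V and n = 2.
From the Nernst equation, log Q = n(E° − E)/0.0592 = 2·(+0.274 − (+0.421))/0.0592 = −4.966.
The balanced reaction is Br2(l) + 2 Ag(s) → 2 Br-(aq) + 2 Ag+(aq), so Q = [Br-(aq)]^2·[Ag+(aq)]^2.
Solving for the unknown gives log [Ag+(aq)] = 0.040, so [Ag+(aq)] ≈ 1.1 M.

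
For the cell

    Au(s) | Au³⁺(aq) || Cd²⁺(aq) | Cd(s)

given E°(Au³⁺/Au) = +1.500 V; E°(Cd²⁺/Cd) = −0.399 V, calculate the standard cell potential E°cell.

By convention the left-hand electrode in cell notation is the anode (oxidation) and the right-hand electrode is the cathode (reduction).
E°cell = E°(right) − E°(left) = −0.399 − (+1.500) = −1.899 V.
The negative sign shows that, as written, the cell would require an external voltage to drive the reaction.

−1.899 V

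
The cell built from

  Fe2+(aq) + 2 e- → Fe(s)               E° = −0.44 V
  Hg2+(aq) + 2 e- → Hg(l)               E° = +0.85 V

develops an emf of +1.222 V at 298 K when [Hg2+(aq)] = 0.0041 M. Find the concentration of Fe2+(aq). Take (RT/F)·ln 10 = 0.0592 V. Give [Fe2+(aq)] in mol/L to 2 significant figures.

With Hg²⁺/Hg at the cathode and Fe²⁺/Fe at the anode, E°cell = +0.85 − (−0.44) = +1.29 V (n = 2).
From the Nernst equation, log Q = n(E° − E)/0.0592 = 2·(+1.29 − (+1.222))/0.0592 = 2.297.
Balancing electrons gives Hg2+(aq) + Fe(s) → Hg(l) + Fe2+(aq); thus Q = [Fe2+(aq)] / [Hg2+(aq)].
Substituting the known concentrations and solving, log [Fe2+(aq)] = −0.090 and [Fe2+(aq)] = 0.81 M.

0.81 M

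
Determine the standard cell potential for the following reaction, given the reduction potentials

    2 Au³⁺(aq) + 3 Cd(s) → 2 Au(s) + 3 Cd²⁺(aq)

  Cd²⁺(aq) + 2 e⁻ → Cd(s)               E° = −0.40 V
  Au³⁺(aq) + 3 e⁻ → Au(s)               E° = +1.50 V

In the reaction as written, Au³⁺(aq) is reduced (cathode) and Cd²⁺(aq) is produced by oxidation at the anode.
E°cell = E°(cathode) − E°(anode) = +1.50 − (−0.40) = +1.90 V.

+1.90 V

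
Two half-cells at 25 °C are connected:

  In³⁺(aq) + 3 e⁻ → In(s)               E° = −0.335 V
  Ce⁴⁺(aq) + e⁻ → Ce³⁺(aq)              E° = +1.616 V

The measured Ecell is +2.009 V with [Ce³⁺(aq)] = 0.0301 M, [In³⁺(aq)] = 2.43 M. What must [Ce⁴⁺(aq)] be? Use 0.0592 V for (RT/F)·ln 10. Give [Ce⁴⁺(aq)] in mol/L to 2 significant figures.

The Ce⁴⁺/Ce³⁺ couple has the larger reduction potential, so it is the cathode: E°cell = +1.616 − (−0.335) = +1.951 V and n = 3.
Rearranging E = E° − (0.0592/n)·log Q gives log Q = 3(+1.951 − (+2.009))/0.0592 = −2.939.
For 3 Ce⁴⁺(aq) + In(s) → 3 Ce³⁺(aq) + In³⁺(aq), the reaction quotient is Q = ([Ce³⁺(aq)]^3·[In³⁺(aq)]) / [Ce⁴⁺(aq)]^3.
Isolating [Ce⁴⁺(aq)] in Q = 10^{−2.939} yields log [Ce⁴⁺(aq)] = −0.413, i.e. 0.39 M.

0.39 M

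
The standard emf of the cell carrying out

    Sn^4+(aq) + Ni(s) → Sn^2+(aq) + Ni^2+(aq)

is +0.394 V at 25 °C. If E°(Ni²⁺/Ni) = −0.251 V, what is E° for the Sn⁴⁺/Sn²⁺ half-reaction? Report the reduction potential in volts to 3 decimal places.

In the reaction as written the Sn⁴⁺/Sn²⁺ couple is reduced (cathode) and Ni²⁺/Ni is oxidized (anode), so E°cell = E°(Sn⁴⁺/Sn²⁺) − E°(Ni²⁺/Ni).
E°(Sn⁴⁺/Sn²⁺) = E°cell + E°(anode) = +0.394 + (−0.251) = +0.143 V.

+0.143 V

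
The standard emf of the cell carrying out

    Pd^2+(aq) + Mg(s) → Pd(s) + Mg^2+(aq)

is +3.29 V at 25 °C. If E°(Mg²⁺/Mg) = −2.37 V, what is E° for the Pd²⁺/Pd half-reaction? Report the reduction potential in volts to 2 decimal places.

In the reaction as written the Pd²⁺/Pd couple is reduced (cathode) and Mg²⁺/Mg is oxidized (anode), so E°cell = E°(Pd²⁺/Pd) − E°(Mg²⁺/Mg).
E°(Pd²⁺/Pd) = E°cell + E°(anode) = +3.29 + (−2.37) = +0.92 V.

+0.92 V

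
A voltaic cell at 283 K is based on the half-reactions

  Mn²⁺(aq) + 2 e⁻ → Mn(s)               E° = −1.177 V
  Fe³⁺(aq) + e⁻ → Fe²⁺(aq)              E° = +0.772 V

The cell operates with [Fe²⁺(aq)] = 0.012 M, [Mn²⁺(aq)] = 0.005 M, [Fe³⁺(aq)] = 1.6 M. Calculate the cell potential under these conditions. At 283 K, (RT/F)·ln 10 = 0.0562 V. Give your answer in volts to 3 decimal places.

Fe³⁺/Fe²⁺ is reduced (cathode, E° = +0.772 V) and Mn²⁺/Mn is oxidized (anode).
E°cell = +0.772 − (−1.177) = +1.949 V, with n = 2 electrons transferred.
Balancing gives 2 Fe³⁺(aq) + Mn(s) → 2 Fe²⁺(aq) + Mn²⁺(aq); hence Q = ([Fe²⁺(aq)]^2·[Mn²⁺(aq)]) / [Fe³⁺(aq)]^2 = 2.81×10^−7 (log Q = −6.551).
E = E° − (0.0562/n)·log Q = +1.949 − (0.0562/2)(−6.551) = +2.133 V.

+2.133 V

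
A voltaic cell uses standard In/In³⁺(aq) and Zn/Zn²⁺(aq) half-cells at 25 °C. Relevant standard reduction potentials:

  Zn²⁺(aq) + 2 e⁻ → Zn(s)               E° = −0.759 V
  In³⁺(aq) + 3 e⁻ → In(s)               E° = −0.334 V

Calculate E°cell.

Of the two couples in this cell, the one with the more positive reduction potential is reduced at the cathode: here that is In³⁺/In (−0.334 V); Zn²⁺/Zn (−0.759 V) is the anode.
E°cell = E°(cathode) − E°(anode) = −0.334 − (−0.759) = +0.425 V.

+0.425 V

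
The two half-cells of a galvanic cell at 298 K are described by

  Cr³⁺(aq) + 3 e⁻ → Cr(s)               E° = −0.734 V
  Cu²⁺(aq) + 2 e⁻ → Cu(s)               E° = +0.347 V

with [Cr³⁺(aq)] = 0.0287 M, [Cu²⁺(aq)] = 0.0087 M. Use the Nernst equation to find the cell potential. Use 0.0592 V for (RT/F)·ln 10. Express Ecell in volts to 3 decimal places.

Cu²⁺/Cu is reduced (cathode, E° = +0.347 V) and Cr³⁺/Cr is oxidized (anode).
The standard potential is +0.347 − (−0.734) = +1.081 V and the balanced reaction transfers n = 6 electrons.
The balanced reaction is 3 Cu²⁺(aq) + 2 Cr(s) → 3 Cu(s) + 2 Cr³⁺(aq), so Q = [Cr³⁺(aq)]^2 / [Cu²⁺(aq)]^3 = 1.25×10^3 and log Q = 3.097.
By the Nernst equation, E = +1.081 − (0.0592/6)·(3.097) = +1.050 V.

+1.050 V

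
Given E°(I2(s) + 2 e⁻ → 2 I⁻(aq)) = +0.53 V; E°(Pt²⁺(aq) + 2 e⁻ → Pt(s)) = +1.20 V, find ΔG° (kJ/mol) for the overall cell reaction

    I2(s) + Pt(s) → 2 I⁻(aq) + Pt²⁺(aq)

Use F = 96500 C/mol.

In the reaction as written I2(s) is reduced, so the I₂/I⁻ couple is the cathode and Pt²⁺/Pt is the anode.
E°cell = +0.53 − (+1.20) = −0.67 V; balancing electrons gives n = 2.
ΔG° = −nFE°cell = −(2)(96500)(−0.67) J/mol = +129 kJ/mol.

+129 kJ/mol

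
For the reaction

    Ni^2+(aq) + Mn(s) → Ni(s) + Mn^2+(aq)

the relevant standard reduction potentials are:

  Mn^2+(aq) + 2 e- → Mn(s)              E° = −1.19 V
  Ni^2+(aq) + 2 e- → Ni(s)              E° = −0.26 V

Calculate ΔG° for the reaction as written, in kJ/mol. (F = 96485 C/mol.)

−179 kJ/mol

In the reaction as written Ni^2+(aq) is reduced, so the Ni²⁺/Ni couple is the cathode and Mn²⁺/Mn is the anode.
E°cell = −0.26 − (−1.19) = +0.93 V; balancing electrons gives n = 2.
ΔG° = −nFE°cell = −(2)(96485)(+0.93) J/mol = −179 kJ/mol.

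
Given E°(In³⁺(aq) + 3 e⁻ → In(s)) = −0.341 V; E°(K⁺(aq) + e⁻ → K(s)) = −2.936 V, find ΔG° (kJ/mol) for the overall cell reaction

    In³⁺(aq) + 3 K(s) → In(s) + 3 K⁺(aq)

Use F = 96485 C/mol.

In the reaction as written In³⁺(aq) is reduced, so the In³⁺/In couple is the cathode and K⁺/K is the anode.
E°cell = −0.341 − (−2.936) = +2.595 V; balancing electrons gives n = 3.
ΔG° = −nFE°cell = −(3)(96485)(+2.595) J/mol = −751 kJ/mol.

−751 kJ/mol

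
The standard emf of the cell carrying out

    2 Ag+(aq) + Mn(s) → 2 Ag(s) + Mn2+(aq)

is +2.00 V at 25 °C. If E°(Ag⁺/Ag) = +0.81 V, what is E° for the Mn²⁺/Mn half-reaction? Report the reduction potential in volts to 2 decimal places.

−1.19 V

In the reaction as written the Ag⁺/Ag couple is reduced (cathode) and Mn²⁺/Mn is oxidized (anode), so E°cell = E°(Ag⁺/Ag) − E°(Mn²⁺/Mn).
E°(Mn²⁺/Mn) = E°(cathode) − E°cell = +0.81 − (+2.00) = −1.19 V.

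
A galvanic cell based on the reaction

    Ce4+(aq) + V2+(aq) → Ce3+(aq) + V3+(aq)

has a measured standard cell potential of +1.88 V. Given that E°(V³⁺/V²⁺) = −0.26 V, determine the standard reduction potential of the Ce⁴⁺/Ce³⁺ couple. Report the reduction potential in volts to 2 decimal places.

+1.62 V

In the reaction as written the Ce⁴⁺/Ce³⁺ couple is reduced (cathode) and V³⁺/V²⁺ is oxidized (anode), so E°cell = E°(Ce⁴⁺/Ce³⁺) − E°(V³⁺/V²⁺).
E°(Ce⁴⁺/Ce³⁺) = E°cell + E°(anode) = +1.88 + (−0.26) = +1.62 V.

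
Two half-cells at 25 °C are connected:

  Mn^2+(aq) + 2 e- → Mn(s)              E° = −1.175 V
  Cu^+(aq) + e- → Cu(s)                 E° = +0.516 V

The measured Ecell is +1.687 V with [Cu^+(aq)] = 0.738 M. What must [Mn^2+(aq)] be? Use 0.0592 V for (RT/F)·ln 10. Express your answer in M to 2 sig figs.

0.74 M

The Cu⁺/Cu couple has the larger reduction potential, so it is the cathode: E°cell = +0.516 − (−1.175) = +1.691 V and n = 2.
Rearranging E = E° − (0.0592/n)·log Q gives log Q = 2(+1.691 − (+1.687))/0.0592 = 0.135.
For 2 Cu^+(aq) + Mn(s) → 2 Cu(s) + Mn^2+(aq), the reaction quotient is Q = [Mn^2+(aq)] / [Cu^+(aq)]^2.
Isolating [Mn^2+(aq)] in Q = 10^{0.135} yields log [Mn^2+(aq)] = −0.129, i.e. 0.74 M.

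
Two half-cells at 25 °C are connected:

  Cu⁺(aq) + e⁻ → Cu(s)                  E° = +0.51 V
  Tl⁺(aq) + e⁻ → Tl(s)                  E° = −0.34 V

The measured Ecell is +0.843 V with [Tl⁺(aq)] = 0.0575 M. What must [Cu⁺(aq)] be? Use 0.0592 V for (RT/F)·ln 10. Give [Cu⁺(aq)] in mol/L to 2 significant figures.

0.044 M

Cu⁺/Cu is the cathode (higher E°); E°cell = +0.51 − (−0.34) = +0.85 V with n = 1.
From the Nernst equation, log Q = n(E° − E)/0.0592 = 1·(+0.85 − (+0.843))/0.0592 = 0.118.
The balanced reaction is Cu⁺(aq) + Tl(s) → Cu(s) + Tl⁺(aq), so Q = [Tl⁺(aq)] / [Cu⁺(aq)].
Isolating [Cu⁺(aq)] in Q = 10^{0.118} yields log [Cu⁺(aq)] = −1.358, i.e. 0.044 M.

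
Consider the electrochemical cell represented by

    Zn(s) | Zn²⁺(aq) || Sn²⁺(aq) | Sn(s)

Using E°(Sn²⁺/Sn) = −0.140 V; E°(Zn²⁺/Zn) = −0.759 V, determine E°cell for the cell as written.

+0.619 V

By convention the left-hand electrode in cell notation is the anode (oxidation) and the right-hand electrode is the cathode (reduction).
E°cell = E°(right) − E°(left) = −0.140 − (−0.759) = +0.619 V.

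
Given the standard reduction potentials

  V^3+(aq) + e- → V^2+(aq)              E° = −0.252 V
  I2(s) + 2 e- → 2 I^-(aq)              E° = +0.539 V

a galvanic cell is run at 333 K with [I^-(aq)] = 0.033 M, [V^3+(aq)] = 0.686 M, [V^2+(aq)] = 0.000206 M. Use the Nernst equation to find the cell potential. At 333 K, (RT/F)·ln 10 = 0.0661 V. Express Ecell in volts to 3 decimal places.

+0.656 V

The I₂/I⁻ couple has the more positive E°, so it is the cathode; V³⁺/V²⁺ is the anode.
E°cell = E°cat − E°an = +0.539 − (−0.252) = +0.791 V; n = 2.
Balancing gives I2(s) + 2 V^2+(aq) → 2 I^-(aq) + 2 V^3+(aq); hence Q = ([I^-(aq)]^2·[V^3+(aq)]^2) / [V^2+(aq)]^2 = 1.21×10^4 (log Q = 4.082).
By the Nernst equation, E = +0.791 − (0.0661/2)·(4.082) = +0.656 V.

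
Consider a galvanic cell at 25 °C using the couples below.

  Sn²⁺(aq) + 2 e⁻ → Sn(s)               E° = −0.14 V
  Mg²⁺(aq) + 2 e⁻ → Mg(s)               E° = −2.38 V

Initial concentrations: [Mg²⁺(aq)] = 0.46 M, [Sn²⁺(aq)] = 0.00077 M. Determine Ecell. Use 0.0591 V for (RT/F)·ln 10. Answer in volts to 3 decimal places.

+2.158 V

Since E°(Sn²⁺/Sn) > E°(Mg²⁺/Mg), Sn²⁺/Sn serves as the cathode.
E°cell = −0.14 − (−2.38) = +2.24 V, with n = 2 electrons transferred.
The balanced reaction is Sn²⁺(aq) + Mg(s) → Sn(s) + Mg²⁺(aq), so Q = [Mg²⁺(aq)] / [Sn²⁺(aq)] = 597 and log Q = 2.776.
E = E° − (0.0591/n)·log Q = +2.24 − (0.0591/2)(2.776) = +2.158 V.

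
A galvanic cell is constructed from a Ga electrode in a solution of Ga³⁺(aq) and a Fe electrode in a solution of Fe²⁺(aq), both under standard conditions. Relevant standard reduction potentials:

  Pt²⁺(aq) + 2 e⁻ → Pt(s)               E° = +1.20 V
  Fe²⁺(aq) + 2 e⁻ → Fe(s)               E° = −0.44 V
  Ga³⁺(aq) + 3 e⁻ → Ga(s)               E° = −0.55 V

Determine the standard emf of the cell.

The Fe²⁺/Fe couple has the higher E°, so Fe ion is reduced (cathode) and Ga is oxidized (anode).
E°cell = E°(cathode) − E°(anode) = −0.44 − (−0.55) = +0.11 V.

+0.11 V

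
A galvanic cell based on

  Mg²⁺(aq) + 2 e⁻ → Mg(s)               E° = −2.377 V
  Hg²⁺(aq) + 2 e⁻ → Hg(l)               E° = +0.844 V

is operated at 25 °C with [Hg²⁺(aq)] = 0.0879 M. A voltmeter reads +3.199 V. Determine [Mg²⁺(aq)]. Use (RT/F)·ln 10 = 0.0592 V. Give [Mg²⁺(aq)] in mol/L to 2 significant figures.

Hg²⁺/Hg is the cathode (higher E°); E°cell = +0.844 − (−2.377) = +3.221 V with n = 2.
Rearranging E = E° − (0.0592/n)·log Q gives log Q = 2(+3.221 − (+3.199))/0.0592 = 0.743.
The balanced reaction is Hg²⁺(aq) + Mg(s) → Hg(l) + Mg²⁺(aq), so Q = [Mg²⁺(aq)] / [Hg²⁺(aq)].
Substituting the known concentrations and solving, log [Mg²⁺(aq)] = −0.313 and [Mg²⁺(aq)] = 0.49 M.

0.49 M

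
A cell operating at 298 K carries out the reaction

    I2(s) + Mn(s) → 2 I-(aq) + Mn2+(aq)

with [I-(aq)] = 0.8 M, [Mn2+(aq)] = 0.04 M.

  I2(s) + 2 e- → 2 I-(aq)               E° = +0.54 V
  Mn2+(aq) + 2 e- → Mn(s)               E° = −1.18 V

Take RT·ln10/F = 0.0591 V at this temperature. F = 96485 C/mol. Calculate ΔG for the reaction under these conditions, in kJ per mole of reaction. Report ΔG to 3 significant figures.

E°cell = +0.54 − (−1.18) = +1.72 V; the balanced reaction transfers n = 2 electrons.
The reaction quotient is [I-(aq)]^2·[Mn2+(aq)] = 0.0256; by Nernst, E = +1.72 − (0.0591/2)(−1.592) = +1.7670 V.
Then ΔG = −nFE = −2 × 96485 × +1.7670 J/mol = −341 kJ/mol.

−341 kJ/mol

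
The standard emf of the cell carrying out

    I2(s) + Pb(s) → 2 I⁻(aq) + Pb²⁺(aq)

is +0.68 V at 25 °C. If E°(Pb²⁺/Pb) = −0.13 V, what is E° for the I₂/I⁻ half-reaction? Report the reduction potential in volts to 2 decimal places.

In the reaction as written the I₂/I⁻ couple is reduced (cathode) and Pb²⁺/Pb is oxidized (anode), so E°cell = E°(I₂/I⁻) − E°(Pb²⁺/Pb).
E°(I₂/I⁻) = E°cell + E°(anode) = +0.68 + (−0.13) = +0.55 V.

+0.55 V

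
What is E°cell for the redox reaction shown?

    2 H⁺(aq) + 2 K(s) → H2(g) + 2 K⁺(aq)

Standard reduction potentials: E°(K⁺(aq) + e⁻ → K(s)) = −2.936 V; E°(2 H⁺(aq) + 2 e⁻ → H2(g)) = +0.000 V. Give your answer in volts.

In the reaction as written, H⁺(aq) is reduced (cathode) and K⁺(aq) is produced by oxidation at the anode.
E°cell = E°(cathode) − E°(anode) = +0.000 − (−2.936) = +2.936 V.
The positive value indicates the reaction is spontaneous as written.

+2.936 V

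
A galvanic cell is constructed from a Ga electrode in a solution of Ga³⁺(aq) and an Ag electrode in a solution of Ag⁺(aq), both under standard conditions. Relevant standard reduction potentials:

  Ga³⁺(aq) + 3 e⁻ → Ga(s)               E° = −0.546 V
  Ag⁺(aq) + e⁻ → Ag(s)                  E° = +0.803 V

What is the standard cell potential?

Of the two couples in this cell, the one with the more positive reduction potential is reduced at the cathode: here that is Ag⁺/Ag (+0.803 V); Ga³⁺/Ga (−0.546 V) is the anode.
E°cell = E°(cathode) − E°(anode) = +0.803 − (−0.546) = +1.349 V.

+1.349 V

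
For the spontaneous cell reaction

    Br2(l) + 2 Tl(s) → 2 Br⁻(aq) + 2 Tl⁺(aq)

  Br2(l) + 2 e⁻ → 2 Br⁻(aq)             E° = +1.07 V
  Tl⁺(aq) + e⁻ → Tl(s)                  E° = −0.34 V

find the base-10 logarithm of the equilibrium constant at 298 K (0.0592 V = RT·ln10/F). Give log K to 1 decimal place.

The Br₂/Br⁻ couple is reduced (cathode); E°cell = +1.07 − (−0.34) = +1.41 V with n = 2.
At equilibrium E = 0, so log K = nE°cell / 0.0592 = (2)(+1.41) / 0.0592 = 47.6.

log K = 47.6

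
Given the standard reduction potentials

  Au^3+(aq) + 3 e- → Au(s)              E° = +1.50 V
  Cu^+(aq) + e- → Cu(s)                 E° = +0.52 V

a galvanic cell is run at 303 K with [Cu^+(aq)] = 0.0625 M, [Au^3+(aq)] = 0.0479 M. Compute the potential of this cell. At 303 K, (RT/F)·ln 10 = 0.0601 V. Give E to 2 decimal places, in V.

+1.03 V

The Au³⁺/Au couple has the more positive E°, so it is the cathode; Cu⁺/Cu is the anode.
The standard potential is +1.50 − (+0.52) = +0.98 V and the balanced reaction transfers n = 3 electrons.
Balancing gives Au^3+(aq) + 3 Cu(s) → Au(s) + 3 Cu^+(aq); hence Q = [Cu^+(aq)]^3 / [Au^3+(aq)] = 0.0051 (log Q = −2.293).
E = E° − (0.0601/n)·log Q = +0.98 − (0.0601/3)(−2.293) = +1.03 V.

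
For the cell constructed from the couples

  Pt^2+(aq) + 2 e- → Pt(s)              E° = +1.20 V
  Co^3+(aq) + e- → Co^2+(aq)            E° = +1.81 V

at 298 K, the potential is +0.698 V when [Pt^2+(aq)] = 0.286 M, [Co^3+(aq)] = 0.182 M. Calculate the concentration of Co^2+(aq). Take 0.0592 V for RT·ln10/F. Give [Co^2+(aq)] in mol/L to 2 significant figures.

Co³⁺/Co²⁺ is the cathode (higher E°); E°cell = +1.81 − (+1.20) = +0.61 V with n = 2.
Since E = E° − (0.0592/n)·log Q, log Q = n(E° − E)/0.0592 = −2.973.
For 2 Co^3+(aq) + Pt(s) → 2 Co^2+(aq) + Pt^2+(aq), the reaction quotient is Q = ([Co^2+(aq)]^2·[Pt^2+(aq)]) / [Co^3+(aq)]^2.
Isolating [Co^2+(aq)] in Q = 10^{−2.973} yields log [Co^2+(aq)] = −1.955, i.e. 0.011 M.

0.011 M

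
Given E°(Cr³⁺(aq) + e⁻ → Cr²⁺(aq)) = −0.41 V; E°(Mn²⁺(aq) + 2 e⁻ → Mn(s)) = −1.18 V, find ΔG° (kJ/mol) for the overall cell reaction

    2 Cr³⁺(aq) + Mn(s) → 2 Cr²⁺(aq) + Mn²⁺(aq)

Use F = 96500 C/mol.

In the reaction as written Cr³⁺(aq) is reduced, so the Cr³⁺/Cr²⁺ couple is the cathode and Mn²⁺/Mn is the anode.
E°cell = −0.41 − (−1.18) = +0.77 V; balancing electrons gives n = 2.
ΔG° = −nFE°cell = −(2)(96500)(+0.77) J/mol = −149 kJ/mol.

−149 kJ/mol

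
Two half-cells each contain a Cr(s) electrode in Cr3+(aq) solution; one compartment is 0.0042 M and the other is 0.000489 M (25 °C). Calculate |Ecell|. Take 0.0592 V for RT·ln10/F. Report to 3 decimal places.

For a concentration cell E°cell = 0, since both electrodes use the same couple.
The compartment with the higher Cr3+(aq) concentration (0.0042 M) acts as the cathode; ions are reduced there and produced at the dilute (0.000489 M) anode.
With n = 3, Ecell = −(0.0592/3)·log([dilute]/[conc]) = −(0.0592/3)·log(0.000489/0.0042) = +0.018 V.

0.018 V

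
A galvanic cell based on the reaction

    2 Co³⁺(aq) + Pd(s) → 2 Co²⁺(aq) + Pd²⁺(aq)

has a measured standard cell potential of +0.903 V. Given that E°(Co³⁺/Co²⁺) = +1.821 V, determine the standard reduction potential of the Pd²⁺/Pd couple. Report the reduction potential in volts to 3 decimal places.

+0.918 V

In the reaction as written the Co³⁺/Co²⁺ couple is reduced (cathode) and Pd²⁺/Pd is oxidized (anode), so E°cell = E°(Co³⁺/Co²⁺) − E°(Pd²⁺/Pd).
E°(Pd²⁺/Pd) = E°(cathode) − E°cell = +1.821 − (+0.903) = +0.918 V.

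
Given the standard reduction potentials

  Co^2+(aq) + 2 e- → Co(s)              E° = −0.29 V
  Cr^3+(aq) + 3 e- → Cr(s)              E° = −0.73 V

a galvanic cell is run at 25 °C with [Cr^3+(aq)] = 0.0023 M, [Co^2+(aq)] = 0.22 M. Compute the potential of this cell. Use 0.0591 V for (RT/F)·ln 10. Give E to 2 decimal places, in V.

Since E°(Co²⁺/Co) > E°(Cr³⁺/Cr), Co²⁺/Co serves as the cathode.
E°cell = E°cat − E°an = −0.29 − (−0.73) = +0.44 V; n = 6.
The balanced reaction is 3 Co^2+(aq) + 2 Cr(s) → 3 Co(s) + 2 Cr^3+(aq), so Q = [Cr^3+(aq)]^2 / [Co^2+(aq)]^3 = 0.000497 and log Q = −3.304.
E = E° − (0.0591/n)·log Q = +0.44 − (0.0591/6)(−3.304) = +0.47 V.

+0.47 V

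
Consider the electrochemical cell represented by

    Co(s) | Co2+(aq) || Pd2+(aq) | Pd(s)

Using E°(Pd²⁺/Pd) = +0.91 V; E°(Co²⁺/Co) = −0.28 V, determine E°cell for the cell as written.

By convention the left-hand electrode in cell notation is the anode (oxidation) and the right-hand electrode is the cathode (reduction).
E°cell = E°(right) − E°(left) = +0.91 − (−0.28) = +1.19 V.

+1.19 V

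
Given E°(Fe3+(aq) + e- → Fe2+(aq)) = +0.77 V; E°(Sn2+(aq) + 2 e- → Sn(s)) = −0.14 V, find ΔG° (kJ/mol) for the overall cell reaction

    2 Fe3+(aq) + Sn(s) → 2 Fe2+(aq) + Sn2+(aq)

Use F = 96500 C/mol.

In the reaction as written Fe3+(aq) is reduced, so the Fe³⁺/Fe²⁺ couple is the cathode and Sn²⁺/Sn is the anode.
E°cell = +0.77 − (−0.14) = +0.91 V; balancing electrons gives n = 2.
ΔG° = −nFE°cell = −(2)(96500)(+0.91) J/mol = −176 kJ/mol.

−176 kJ/mol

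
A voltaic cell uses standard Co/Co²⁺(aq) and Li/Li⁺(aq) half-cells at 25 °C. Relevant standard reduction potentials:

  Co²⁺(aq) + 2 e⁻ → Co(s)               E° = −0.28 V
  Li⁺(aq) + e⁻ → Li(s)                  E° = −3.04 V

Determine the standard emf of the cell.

Of the two couples in this cell, the one with the more positive reduction potential is reduced at the cathode: here that is Co²⁺/Co (−0.28 V); Li⁺/Li (−3.04 V) is the anode.
E°cell = E°(cathode) − E°(anode) = −0.28 − (−3.04) = +2.76 V.

+2.76 V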